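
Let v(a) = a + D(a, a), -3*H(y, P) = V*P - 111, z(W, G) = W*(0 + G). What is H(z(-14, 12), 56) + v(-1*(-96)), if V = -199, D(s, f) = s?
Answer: 11831/3 ≈ 3943.7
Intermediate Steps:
z(W, G) = G*W (z(W, G) = W*G = G*W)
H(y, P) = 37 + 199*P/3 (H(y, P) = -(-199*P - 111)/3 = -(-111 - 199*P)/3 = 37 + 199*P/3)
v(a) = 2*a (v(a) = a + a = 2*a)
H(z(-14, 12), 56) + v(-1*(-96)) = (37 + (199/3)*56) + 2*(-1*(-96)) = (37 + 11144/3) + 2*96 = 11255/3 + 192 = 11831/3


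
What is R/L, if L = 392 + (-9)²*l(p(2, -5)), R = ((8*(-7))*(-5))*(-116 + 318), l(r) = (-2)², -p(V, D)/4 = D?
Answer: 14140/179 ≈ 78.994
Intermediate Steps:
p(V, D) = -4*D
l(r) = 4
R = 56560 (R = -56*(-5)*202 = 280*202 = 56560)
L = 716 (L = 392 + (-9)²*4 = 392 + 81*4 = 392 + 324 = 716)
R/L = 56560/716 = 56560*(1/716) = 14140/179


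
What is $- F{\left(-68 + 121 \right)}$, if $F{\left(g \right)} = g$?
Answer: $-53$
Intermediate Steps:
$- F{\left(-68 + 121 \right)} = - (-68 + 121) = \left(-1\right) 53 = -53$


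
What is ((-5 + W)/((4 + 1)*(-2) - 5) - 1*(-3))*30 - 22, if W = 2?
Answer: 74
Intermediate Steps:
((-5 + W)/((4 + 1)*(-2) - 5) - 1*(-3))*30 - 22 = ((-5 + 2)/((4 + 1)*(-2) - 5) - 1*(-3))*30 - 22 = (-3/(5*(-2) - 5) + 3)*30 - 22 = (-3/(-10 - 5) + 3)*30 - 22 = (-3/(-15) + 3)*30 - 22 = (-3*(-1/15) + 3)*30 - 22 = (⅕ + 3)*30 - 22 = (16/5)*30 - 22 = 96 - 22 = 74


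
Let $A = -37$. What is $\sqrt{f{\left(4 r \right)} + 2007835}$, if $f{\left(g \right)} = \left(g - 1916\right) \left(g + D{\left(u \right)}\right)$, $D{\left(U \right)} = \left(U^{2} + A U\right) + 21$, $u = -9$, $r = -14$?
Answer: $\sqrt{1260447} \approx 1122.7$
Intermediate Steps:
$D{\left(U \right)} = 21 + U^{2} - 37 U$ ($D{\left(U \right)} = \left(U^{2} - 37 U\right) + 21 = 21 + U^{2} - 37 U$)
$f{\left(g \right)} = \left(-1916 + g\right) \left(435 + g\right)$ ($f{\left(g \right)} = \left(g - 1916\right) \left(g + \left(21 + \left(-9\right)^{2} - -333\right)\right) = \left(-1916 + g\right) \left(g + \left(21 + 81 + 333\right)\right) = \left(-1916 + g\right) \left(g + 435\right) = \left(-1916 + g\right) \left(435 + g\right)$)
$\sqrt{f{\left(4 r \right)} + 2007835} = \sqrt{\left(-833460 + \left(4 \left(-14\right)\right)^{2} - 1481 \cdot 4 \left(-14\right)\right) + 2007835} = \sqrt{\left(-833460 + \left(-56\right)^{2} - -82936\right) + 2007835} = \sqrt{\left(-833460 + 3136 + 82936\right) + 2007835} = \sqrt{-747388 + 2007835} = \sqrt{1260447}$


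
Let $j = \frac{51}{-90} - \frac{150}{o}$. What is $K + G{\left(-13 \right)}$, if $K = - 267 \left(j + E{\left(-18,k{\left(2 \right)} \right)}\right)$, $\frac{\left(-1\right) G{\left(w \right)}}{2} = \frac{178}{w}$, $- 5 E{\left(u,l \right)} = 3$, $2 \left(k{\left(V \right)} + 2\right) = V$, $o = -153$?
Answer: $\frac{34087}{442} \approx 77.12$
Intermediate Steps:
$k{\left(V \right)} = -2 + \frac{V}{2}$
$E{\left(u,l \right)} = - \frac{3}{5}$ ($E{\left(u,l \right)} = \left(- \frac{1}{5}\right) 3 = - \frac{3}{5}$)
$j = \frac{211}{510}$ ($j = \frac{51}{-90} - \frac{150}{-153} = 51 \left(- \frac{1}{90}\right) - - \frac{50}{51} = - \frac{17}{30} + \frac{50}{51} = \frac{211}{510} \approx 0.41373$)
$G{\left(w \right)} = - \frac{356}{w}$ ($G{\left(w \right)} = - 2 \frac{178}{w} = - \frac{356}{w}$)
$K = \frac{1691}{34}$ ($K = - 267 \left(\frac{211}{510} - \frac{3}{5}\right) = \left(-267\right) \left(- \frac{19}{102}\right) = \frac{1691}{34} \approx 49.735$)
$K + G{\left(-13 \right)} = \frac{1691}{34} - \frac{356}{-13} = \frac{1691}{34} - - \frac{356}{13} = \frac{1691}{34} + \frac{356}{13} = \frac{34087}{442}$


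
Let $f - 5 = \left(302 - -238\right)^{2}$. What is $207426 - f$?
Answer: $-84179$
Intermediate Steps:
$f = 291605$ ($f = 5 + \left(302 - -238\right)^{2} = 5 + \left(302 + 238\right)^{2} = 5 + 540^{2} = 5 + 291600 = 291605$)
$207426 - f = 207426 - 291605 = -84179$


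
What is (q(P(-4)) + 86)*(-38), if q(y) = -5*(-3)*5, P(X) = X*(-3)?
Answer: -6118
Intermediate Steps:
P(X) = -3*X
q(y) = 75 (q(y) = 15*5 = 75)
(q(P(-4)) + 86)*(-38) = (75 + 86)*(-38) = 161*(-38) = -6118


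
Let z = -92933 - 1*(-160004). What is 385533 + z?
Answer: 452604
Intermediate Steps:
z = 67071 (z = -92933 + 160004 = 67071)
385533 + z = 385533 + 67071 = 452604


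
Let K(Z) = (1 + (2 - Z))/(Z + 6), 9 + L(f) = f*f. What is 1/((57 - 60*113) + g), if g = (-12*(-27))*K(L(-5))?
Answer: -11/76059 ≈ -0.00014462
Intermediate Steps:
L(f) = -9 + f² (L(f) = -9 + f*f = -9 + f²)
K(Z) = (3 - Z)/(6 + Z)
g = -2106/11 (g = (-12*(-27))*((3 - (-9 + (-5)²))/(6 + (-9 + (-5)²))) = 324*((3 - (-9 + 25))/(6 + (-9 + 25))) = 324*((3 - 1*16)/(6 + 16)) = 324*((3 - 16)/22) = 324*((1/22)*(-13)) = 324*(-13/22) = -2106/11 ≈ -191.45)
1/((57 - 60*113) + g) = 1/((57 - 60*113) - 2106/11) = 1/((57 - 6780) - 2106/11) = 1/(-6723 - 2106/11) = 1/(-76059/11) = -11/76059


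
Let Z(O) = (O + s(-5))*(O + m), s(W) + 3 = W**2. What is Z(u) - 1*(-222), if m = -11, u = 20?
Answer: 600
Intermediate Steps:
s(W) = -3 + W**2
Z(O) = (-11 + O)*(22 + O) (Z(O) = (O + (-3 + (-5)**2))*(O - 11) = (O + (-3 + 25))*(-11 + O) = (O + 22)*(-11 + O) = (22 + O)*(-11 + O) = (-11 + O)*(22 + O))
Z(u) - 1*(-222) = (-242 + 20**2 + 11*20) - 1*(-222) = (-242 + 400 + 220) + 222 = 378 + 222 = 600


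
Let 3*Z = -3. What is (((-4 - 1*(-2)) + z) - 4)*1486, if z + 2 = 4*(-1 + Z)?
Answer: -23776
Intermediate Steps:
Z = -1 (Z = (1/3)*(-3) = -1)
z = -10 (z = -2 + 4*(-1 - 1) = -2 + 4*(-2) = -2 - 8 = -10)
(((-4 - 1*(-2)) + z) - 4)*1486 = (((-4 - 1*(-2)) - 10) - 4)*1486 = (((-4 + 2) - 10) - 4)*1486 = ((-2 - 10) - 4)*1486 = (-12 - 4)*1486 = -16*1486 = -23776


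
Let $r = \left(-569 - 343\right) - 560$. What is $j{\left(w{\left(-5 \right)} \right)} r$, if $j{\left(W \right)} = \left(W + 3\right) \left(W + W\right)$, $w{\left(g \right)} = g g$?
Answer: $-2060800$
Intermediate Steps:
$w{\left(g \right)} = g^{2}$
$j{\left(W \right)} = 2 W \left(3 + W\right)$ ($j{\left(W \right)} = \left(3 + W\right) 2 W = 2 W \left(3 + W\right)$)
$r = -1472$ ($r = -912 - 560 = -1472$)
$j{\left(w{\left(-5 \right)} \right)} r = 2 \left(-5\right)^{2} \left(3 + \left(-5\right)^{2}\right) \left(-1472\right) = 2 \cdot 25 \left(3 + 25\right) \left(-1472\right) = 2 \cdot 25 \cdot 28 \left(-1472\right) = 1400 \left(-1472\right) = -2060800$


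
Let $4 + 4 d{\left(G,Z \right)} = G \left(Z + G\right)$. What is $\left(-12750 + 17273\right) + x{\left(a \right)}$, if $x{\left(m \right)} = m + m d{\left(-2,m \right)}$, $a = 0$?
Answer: $4523$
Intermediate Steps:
$d{\left(G,Z \right)} = -1 + \frac{G \left(G + Z\right)}{4}$ ($d{\left(G,Z \right)} = -1 + \frac{G \left(Z + G\right)}{4} = -1 + \frac{G \left(G + Z\right)}{4}$)
$x{\left(m \right)} = m - \frac{m^{2}}{2}$ ($x{\left(m \right)} = m + m \left(-1 + \frac{\left(-2\right)^{2}}{4} + \frac{1}{4} \left(-2\right) m\right) = m + m \left(-1 + \frac{1}{4} \cdot 4 - \frac{m}{2}\right) = m + m \left(-1 + 1 - \frac{m}{2}\right) = m + m \left(- \frac{m}{2}\right) = m - \frac{m^{2}}{2}$)
$\left(-12750 + 17273\right) + x{\left(a \right)} = \left(-12750 + 17273\right) + \frac{1}{2} \cdot 0 \left(2 - 0\right) = 4523 + \frac{1}{2} \cdot 0 \left(2 + 0\right) = 4523 + \frac{1}{2} \cdot 0 \cdot 2 = 4523 + 0 = 4523$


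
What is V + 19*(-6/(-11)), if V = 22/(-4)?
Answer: 107/22 ≈ 4.8636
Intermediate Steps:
V = -11/2 (V = 22*(-1/4) = -11/2 ≈ -5.5000)
V + 19*(-6/(-11)) = -11/2 + 19*(-6/(-11)) = -11/2 + 19*(-6*(-1/11)) = -11/2 + 19*(6/11) = -11/2 + 114/11 = 107/22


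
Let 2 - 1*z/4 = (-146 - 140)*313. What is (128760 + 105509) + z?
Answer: 592349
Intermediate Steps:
z = 358080 (z = 8 - 4*(-146 - 140)*313 = 8 - (-1144)*313 = 8 - 4*(-89518) = 8 + 358072 = 358080)
(128760 + 105509) + z = (128760 + 105509) + 358080 = 234269 + 358080 = 592349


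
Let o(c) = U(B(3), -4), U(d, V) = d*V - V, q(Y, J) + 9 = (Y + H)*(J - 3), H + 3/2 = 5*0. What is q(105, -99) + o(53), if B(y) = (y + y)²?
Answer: -10706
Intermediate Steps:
H = -3/2 (H = -3/2 + 5*0 = -3/2 + 0 = -3/2 ≈ -1.5000)
B(y) = 4*y² (B(y) = (2*y)² = 4*y²)
q(Y, J) = -9 + (-3 + J)*(-3/2 + Y) (q(Y, J) = -9 + (Y - 3/2)*(J - 3) = -9 + (-3/2 + Y)*(-3 + J) = -9 + (-3 + J)*(-3/2 + Y))
U(d, V) = -V + V*d (U(d, V) = V*d - V = -V + V*d)
o(c) = -140 (o(c) = -4*(-1 + 4*3²) = -4*(-1 + 4*9) = -4*(-1 + 36) = -4*35 = -140)
q(105, -99) + o(53) = (-9/2 - 3*105 - 3/2*(-99) - 99*105) - 140 = (-9/2 - 315 + 297/2 - 10395) - 140 = -10566 - 140 = -10706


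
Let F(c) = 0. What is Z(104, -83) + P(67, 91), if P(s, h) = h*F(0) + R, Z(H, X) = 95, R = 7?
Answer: 102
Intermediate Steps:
P(s, h) = 7 (P(s, h) = h*0 + 7 = 0 + 7 = 7)
Z(104, -83) + P(67, 91) = 95 + 7 = 102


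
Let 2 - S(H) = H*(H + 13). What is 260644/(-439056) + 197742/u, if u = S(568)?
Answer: -7201412309/6037129764 ≈ -1.1929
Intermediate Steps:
S(H) = 2 - H*(13 + H) (S(H) = 2 - H*(H + 13) = 2 - H*(13 + H))
u = -330006 (u = 2 - 1*568² - 13*568 = 2 - 1*322624 - 7384 = 2 - 322624 - 7384 = -330006)
260644/(-439056) + 197742/u = 260644/(-439056) + 197742/(-330006) = 260644*(-1/439056) + 197742*(-1/330006) = -65161/109764 - 32957/55001 = -7201412309/6037129764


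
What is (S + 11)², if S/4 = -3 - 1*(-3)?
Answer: 121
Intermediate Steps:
S = 0 (S = 4*(-3 - 1*(-3)) = 4*(-3 + 3) = 4*0 = 0)
(S + 11)² = (0 + 11)² = 11² = 121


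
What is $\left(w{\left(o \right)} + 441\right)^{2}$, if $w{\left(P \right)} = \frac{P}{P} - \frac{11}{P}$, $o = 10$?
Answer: $\frac{19439281}{100} \approx 1.9439 \cdot 10^{5}$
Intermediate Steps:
$w{\left(P \right)} = 1 - \frac{11}{P}$
$\left(w{\left(o \right)} + 441\right)^{2} = \left(\frac{-11 + 10}{10} + 441\right)^{2} = \left(\frac{1}{10} \left(-1\right) + 441\right)^{2} = \left(- \frac{1}{10} + 441\right)^{2} = \left(\frac{4409}{10}\right)^{2} = \frac{19439281}{100}$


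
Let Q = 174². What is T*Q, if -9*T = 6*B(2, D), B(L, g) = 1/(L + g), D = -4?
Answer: 10092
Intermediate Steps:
T = ⅓ (T = -2/(3*(2 - 4)) = -2/(3*(-2)) = -2*(-1)/(3*2) = -⅑*(-3) = ⅓ ≈ 0.33333)
Q = 30276
T*Q = (⅓)*30276 = 10092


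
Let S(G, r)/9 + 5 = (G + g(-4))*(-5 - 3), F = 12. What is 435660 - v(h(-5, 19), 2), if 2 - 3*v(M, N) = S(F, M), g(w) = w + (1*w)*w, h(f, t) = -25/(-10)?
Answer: 1305205/3 ≈ 4.3507e+5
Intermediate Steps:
h(f, t) = 5/2 (h(f, t) = -25*(-⅒) = 5/2)
g(w) = w + w² (g(w) = w + w*w = w + w²)
S(G, r) = -909 - 72*G (S(G, r) = -45 + 9*((G - 4*(1 - 4))*(-5 - 3)) = -45 + 9*((G - 4*(-3))*(-8)) = -45 + 9*((G + 12)*(-8)) = -45 + 9*((12 + G)*(-8)) = -45 + 9*(-96 - 8*G) = -45 + (-864 - 72*G) = -909 - 72*G)
v(M, N) = 1775/3 (v(M, N) = ⅔ - (-909 - 72*12)/3 = ⅔ - (-909 - 864)/3 = ⅔ - ⅓*(-1773) = ⅔ + 591 = 1775/3)
435660 - v(h(-5, 19), 2) = 435660 - 1*1775/3 = 435660 - 1775/3 = 1305205/3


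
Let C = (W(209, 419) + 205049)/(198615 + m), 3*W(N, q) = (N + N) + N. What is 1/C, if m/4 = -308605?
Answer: -1035805/205258 ≈ -5.0464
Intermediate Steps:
m = -1234420 (m = 4*(-308605) = -1234420)
W(N, q) = N (W(N, q) = ((N + N) + N)/3 = (2*N + N)/3 = (3*N)/3 = N)
C = -205258/1035805 (C = (209 + 205049)/(198615 - 1234420) = 205258/(-1035805) = 205258*(-1/1035805) = -205258/1035805 ≈ -0.19816)
1/C = 1/(-205258/1035805) = -1035805/205258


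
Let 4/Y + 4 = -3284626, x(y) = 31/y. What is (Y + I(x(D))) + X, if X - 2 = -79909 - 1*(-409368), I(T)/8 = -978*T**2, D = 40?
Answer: 10667220555133/32846300 ≈ 3.2476e+5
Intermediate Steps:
Y = -2/1642315 (Y = 4/(-4 - 3284626) = 4/(-3284630) = 4*(-1/3284630) = -2/1642315 ≈ -1.2178e-6)
I(T) = -7824*T**2 (I(T) = 8*(-978*T**2) = -7824*T**2)
X = 329461 (X = 2 + (-79909 - 1*(-409368)) = 2 + (-79909 + 409368) = 2 + 329459 = 329461)
(Y + I(x(D))) + X = (-2/1642315 - 7824*(31/40)**2) + 329461 = (-2/1642315 - 7824*961/1600) + 329461 = (-2/1642315 - 469929/100) + 329461 = -154354289167/32846300 + 329461 = 10667220555133/32846300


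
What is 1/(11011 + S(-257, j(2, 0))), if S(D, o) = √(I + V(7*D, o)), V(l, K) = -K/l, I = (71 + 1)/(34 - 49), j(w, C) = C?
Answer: 55055/606210629 - 2*I*√30/606210629 ≈ 9.0818e-5 - 1.807e-8*I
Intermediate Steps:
I = -24/5 (I = 72/(-15) = 72*(-1/15) = -24/5 ≈ -4.8000)
V(l, K) = -K/l
S(D, o) = √(-24/5 - o/(7*D))
1/(11011 + S(-257, j(2, 0))) = 1/(11011 + √(-5880 - 175*0/(-257))/35) = 1/(11011 + √(-5880 - 175*0*(-1/257))/35) = 1/(11011 + √(-5880 + 0)/35) = 1/(11011 + √(-5880)/35) = 1/(11011 + (14*I*√30)/35) = 1/(11011 + 2*I*√30/5)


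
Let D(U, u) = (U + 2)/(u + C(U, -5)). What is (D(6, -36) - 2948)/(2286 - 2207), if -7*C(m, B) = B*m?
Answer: -327256/8769 ≈ -37.320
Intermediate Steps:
C(m, B) = -B*m/7
D(U, u) = (2 + U)/(u + 5*U/7) (D(U, u) = (U + 2)/(u - ⅐*(-5)*U) = (2 + U)/(u + 5*U/7))
(D(6, -36) - 2948)/(2286 - 2207) = (7*(2 + 6)/(5*6 + 7*(-36)) - 2948)/(2286 - 2207) = (7*8/(30 - 252) - 2948)/79 = (7*8/(-222) - 2948)*(1/79) = (7*(-1/222)*8 - 2948)*(1/79) = (-28/111 - 2948)*(1/79) = -327256/111*1/79 = -327256/8769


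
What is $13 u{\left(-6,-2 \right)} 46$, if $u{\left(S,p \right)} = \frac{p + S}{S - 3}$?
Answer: $\frac{4784}{9} \approx 531.56$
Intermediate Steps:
$u{\left(S,p \right)} = \frac{S + p}{-3 + S}$
$13 u{\left(-6,-2 \right)} 46 = 13 \frac{-6 - 2}{-3 - 6} \cdot 46 = 13 \frac{1}{-9} \left(-8\right) 46 = 13 \left(\left(- \frac{1}{9}\right) \left(-8\right)\right) 46 = 13 \cdot \frac{8}{9} \cdot 46 = \frac{104}{9} \cdot 46 = \frac{4784}{9}$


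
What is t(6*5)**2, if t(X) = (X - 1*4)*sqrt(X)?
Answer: 20280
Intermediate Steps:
t(X) = sqrt(X)*(-4 + X) (t(X) = (X - 4)*sqrt(X) = (-4 + X)*sqrt(X) = sqrt(X)*(-4 + X))
t(6*5)**2 = (sqrt(6*5)*(-4 + 6*5))**2 = (sqrt(30)*(-4 + 30))**2 = (sqrt(30)*26)**2 = (26*sqrt(30))**2 = 20280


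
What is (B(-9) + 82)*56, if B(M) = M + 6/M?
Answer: 12152/3 ≈ 4050.7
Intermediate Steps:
(B(-9) + 82)*56 = ((-9 + 6/(-9)) + 82)*56 = ((-9 + 6*(-⅑)) + 82)*56 = ((-9 - ⅔) + 82)*56 = (-29/3 + 82)*56 = (217/3)*56 = 12152/3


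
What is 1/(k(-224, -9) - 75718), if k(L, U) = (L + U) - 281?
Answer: -1/76232 ≈ -1.3118e-5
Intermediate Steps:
k(L, U) = -281 + L + U
1/(k(-224, -9) - 75718) = 1/((-281 - 224 - 9) - 75718) = 1/(-514 - 75718) = 1/(-76232) = -1/76232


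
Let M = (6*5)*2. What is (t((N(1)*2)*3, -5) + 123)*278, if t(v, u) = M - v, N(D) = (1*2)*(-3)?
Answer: 60882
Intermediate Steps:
M = 60 (M = 30*2 = 60)
N(D) = -6 (N(D) = 2*(-3) = -6)
t(v, u) = 60 - v
(t((N(1)*2)*3, -5) + 123)*278 = ((60 - (-6*2)*3) + 123)*278 = ((60 - (-12)*3) + 123)*278 = ((60 - 1*(-36)) + 123)*278 = ((60 + 36) + 123)*278 = (96 + 123)*278 = 219*278 = 60882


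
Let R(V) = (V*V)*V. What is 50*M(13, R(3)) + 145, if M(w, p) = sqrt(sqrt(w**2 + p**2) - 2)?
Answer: 145 + 50*sqrt(-2 + sqrt(898)) ≈ 409.42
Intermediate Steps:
R(V) = V**3 (R(V) = V**2*V = V**3)
M(w, p) = sqrt(-2 + sqrt(p**2 + w**2)) (M(w, p) = sqrt(sqrt(p**2 + w**2) - 2) = sqrt(-2 + sqrt(p**2 + w**2)))
50*M(13, R(3)) + 145 = 50*sqrt(-2 + sqrt((3**3)**2 + 13**2)) + 145 = 50*sqrt(-2 + sqrt(27**2 + 169)) + 145 = 50*sqrt(-2 + sqrt(729 + 169)) + 145 = 50*sqrt(-2 + sqrt(898)) + 145 = 145 + 50*sqrt(-2 + sqrt(898))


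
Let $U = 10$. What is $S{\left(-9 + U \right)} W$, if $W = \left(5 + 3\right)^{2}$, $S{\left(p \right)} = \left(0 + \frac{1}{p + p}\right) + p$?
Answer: $96$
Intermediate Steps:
$S{\left(p \right)} = p + \frac{1}{2 p}$ ($S{\left(p \right)} = \left(0 + \frac{1}{2 p}\right) + p = \frac{1}{2 p} + p = p + \frac{1}{2 p}$)
$W = 64$ ($W = 8^{2} = 64$)
$S{\left(-9 + U \right)} W = \left(\left(-9 + 10\right) + \frac{1}{2 \left(-9 + 10\right)}\right) 64 = \left(1 + \frac{1}{2 \cdot 1}\right) 64 = \left(1 + \frac{1}{2} \cdot 1\right) 64 = \left(1 + \frac{1}{2}\right) 64 = \frac{3}{2} \cdot 64 = 96$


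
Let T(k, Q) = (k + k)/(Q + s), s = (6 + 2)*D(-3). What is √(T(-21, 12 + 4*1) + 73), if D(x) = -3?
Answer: √313/2 ≈ 8.8459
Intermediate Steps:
s = -24 (s = (6 + 2)*(-3) = 8*(-3) = -24)
T(k, Q) = 2*k/(-24 + Q) (T(k, Q) = (k + k)/(Q - 24) = (2*k)/(-24 + Q) = 2*k/(-24 + Q))
√(T(-21, 12 + 4*1) + 73) = √(2*(-21)/(-24 + (12 + 4*1)) + 73) = √(2*(-21)/(-24 + (12 + 4)) + 73) = √(2*(-21)/(-24 + 16) + 73) = √(2*(-21)/(-8) + 73) = √(2*(-21)*(-⅛) + 73) = √(21/4 + 73) = √(313/4) = √313/2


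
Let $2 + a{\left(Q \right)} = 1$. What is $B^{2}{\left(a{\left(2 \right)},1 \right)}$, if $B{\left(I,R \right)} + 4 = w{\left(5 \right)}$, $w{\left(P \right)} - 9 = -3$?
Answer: $4$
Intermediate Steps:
$w{\left(P \right)} = 6$ ($w{\left(P \right)} = 9 - 3 = 6$)
$a{\left(Q \right)} = -1$ ($a{\left(Q \right)} = -2 + 1 = -1$)
$B{\left(I,R \right)} = 2$ ($B{\left(I,R \right)} = -4 + 6 = 2$)
$B^{2}{\left(a{\left(2 \right)},1 \right)} = 2^{2} = 4$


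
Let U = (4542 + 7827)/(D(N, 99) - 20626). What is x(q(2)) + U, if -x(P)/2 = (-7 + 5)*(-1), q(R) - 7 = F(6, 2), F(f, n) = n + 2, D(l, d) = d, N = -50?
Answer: -94477/20527 ≈ -4.6026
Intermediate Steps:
F(f, n) = 2 + n
q(R) = 11 (q(R) = 7 + (2 + 2) = 7 + 4 = 11)
U = -12369/20527 (U = (4542 + 7827)/(99 - 20626) = 12369/(-20527) = 12369*(-1/20527) = -12369/20527 ≈ -0.60257)
x(P) = -4 (x(P) = -2*(-7 + 5)*(-1) = -(-4)*(-1) = -2*2 = -4)
x(q(2)) + U = -4 - 12369/20527 = -94477/20527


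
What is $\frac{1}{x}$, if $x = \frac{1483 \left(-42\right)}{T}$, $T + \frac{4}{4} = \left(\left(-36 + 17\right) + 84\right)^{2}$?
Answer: $- \frac{704}{10381} \approx -0.067816$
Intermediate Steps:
$T = 4224$ ($T = -1 + \left(\left(-36 + 17\right) + 84\right)^{2} = -1 + \left(-19 + 84\right)^{2} = -1 + 65^{2} = -1 + 4225 = 4224$)
$x = - \frac{10381}{704}$ ($x = \frac{1483 \left(-42\right)}{4224} = \left(-62286\right) \frac{1}{4224} = - \frac{10381}{704} \approx -14.746$)
$\frac{1}{x} = \frac{1}{- \frac{10381}{704}} = - \frac{704}{10381}$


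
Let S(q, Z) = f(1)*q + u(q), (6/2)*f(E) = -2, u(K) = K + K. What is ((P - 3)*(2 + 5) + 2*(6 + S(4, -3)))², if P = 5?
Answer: 12100/9 ≈ 1344.4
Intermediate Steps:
u(K) = 2*K
f(E) = -⅔ (f(E) = (⅓)*(-2) = -⅔)
S(q, Z) = 4*q/3 (S(q, Z) = -2*q/3 + 2*q = 4*q/3)
((P - 3)*(2 + 5) + 2*(6 + S(4, -3)))² = ((5 - 3)*(2 + 5) + 2*(6 + (4/3)*4))² = (2*7 + 2*(6 + 16/3))² = (14 + 2*(34/3))² = (14 + 68/3)² = (110/3)² = 12100/9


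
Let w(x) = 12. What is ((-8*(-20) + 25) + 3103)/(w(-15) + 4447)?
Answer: 3288/4459 ≈ 0.73738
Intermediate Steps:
((-8*(-20) + 25) + 3103)/(w(-15) + 4447) = ((-8*(-20) + 25) + 3103)/(12 + 4447) = ((160 + 25) + 3103)/4459 = (185 + 3103)*(1/4459) = 3288*(1/4459) = 3288/4459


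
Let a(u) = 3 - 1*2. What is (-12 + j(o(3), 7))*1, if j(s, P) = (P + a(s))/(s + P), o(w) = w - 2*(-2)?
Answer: -80/7 ≈ -11.429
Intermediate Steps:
a(u) = 1 (a(u) = 3 - 2 = 1)
o(w) = 4 + w (o(w) = w + 4 = 4 + w)
j(s, P) = (1 + P)/(P + s) (j(s, P) = (P + 1)/(s + P) = (1 + P)/(P + s))
(-12 + j(o(3), 7))*1 = (-12 + (1 + 7)/(7 + (4 + 3)))*1 = (-12 + 8/(7 + 7))*1 = (-12 + 8/14)*1 = (-12 + (1/14)*8)*1 = (-12 + 4/7)*1 = -80/7*1 = -80/7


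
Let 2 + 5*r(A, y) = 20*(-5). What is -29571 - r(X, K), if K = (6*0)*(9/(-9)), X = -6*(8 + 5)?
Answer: -147753/5 ≈ -29551.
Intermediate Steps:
X = -78 (X = -6*13 = -78)
K = 0 (K = 0*(9*(-⅑)) = 0*(-1) = 0)
r(A, y) = -102/5 (r(A, y) = -⅖ + (20*(-5))/5 = -⅖ + (⅕)*(-100) = -⅖ - 20 = -102/5)
-29571 - r(X, K) = -29571 - 1*(-102/5) = -29571 + 102/5 = -147753/5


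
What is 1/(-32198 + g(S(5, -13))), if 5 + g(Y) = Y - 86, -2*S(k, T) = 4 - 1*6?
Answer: -1/32288 ≈ -3.0971e-5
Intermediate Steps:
S(k, T) = 1 (S(k, T) = -(4 - 1*6)/2 = -(4 - 6)/2 = -½*(-2) = 1)
g(Y) = -91 + Y (g(Y) = -5 + (Y - 86) = -5 + (-86 + Y) = -91 + Y)
1/(-32198 + g(S(5, -13))) = 1/(-32198 + (-91 + 1)) = 1/(-32198 - 90) = 1/(-32288) = -1/32288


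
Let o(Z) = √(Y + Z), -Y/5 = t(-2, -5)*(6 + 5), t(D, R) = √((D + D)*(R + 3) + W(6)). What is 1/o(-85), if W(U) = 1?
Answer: -I*√10/50 ≈ -0.063246*I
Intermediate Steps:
t(D, R) = √(1 + 2*D*(3 + R)) (t(D, R) = √((D + D)*(R + 3) + 1) = √((2*D)*(3 + R) + 1) = √(2*D*(3 + R) + 1) = √(1 + 2*D*(3 + R)))
Y = -165 (Y = -5*√(1 + 6*(-2) + 2*(-2)*(-5))*(6 + 5) = -5*√(1 - 12 + 20)*11 = -5*√9*11 = -15*11 = -5*33 = -165)
o(Z) = √(-165 + Z)
1/o(-85) = 1/(√(-165 - 85)) = 1/(√(-250)) = 1/(5*I*√10) = -I*√10/50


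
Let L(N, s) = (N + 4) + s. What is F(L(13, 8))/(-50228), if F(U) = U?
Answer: -25/50228 ≈ -0.00049773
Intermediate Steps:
L(N, s) = 4 + N + s (L(N, s) = (4 + N) + s = 4 + N + s)
F(L(13, 8))/(-50228) = (4 + 13 + 8)/(-50228) = 25*(-1/50228) = -25/50228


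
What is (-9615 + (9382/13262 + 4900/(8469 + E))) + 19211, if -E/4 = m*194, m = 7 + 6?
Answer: 102993814873/10735589 ≈ 9593.7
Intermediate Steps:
m = 13
E = -10088 (E = -52*194 = -4*2522 = -10088)
(-9615 + (9382/13262 + 4900/(8469 + E))) + 19211 = (-9615 + (9382/13262 + 4900/(8469 - 10088))) + 19211 = (-9615 + (9382*(1/13262) + 4900/(-1619))) + 19211 = (-9615 + (4691/6631 + 4900*(-1/1619))) + 19211 = (-9615 + (4691/6631 - 4900/1619)) + 19211 = (-9615 - 24897171/10735589) + 19211 = -103247585406/10735589 + 19211 = 102993814873/10735589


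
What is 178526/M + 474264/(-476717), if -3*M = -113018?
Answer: 100859384337/26938800953 ≈ 3.7440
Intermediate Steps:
M = 113018/3 (M = -1/3*(-113018) = 113018/3 ≈ 37673.)
178526/M + 474264/(-476717) = 178526/(113018/3) + 474264/(-476717) = 178526*(3/113018) + 474264*(-1/476717) = 267789/56509 - 474264/476717 = 100859384337/26938800953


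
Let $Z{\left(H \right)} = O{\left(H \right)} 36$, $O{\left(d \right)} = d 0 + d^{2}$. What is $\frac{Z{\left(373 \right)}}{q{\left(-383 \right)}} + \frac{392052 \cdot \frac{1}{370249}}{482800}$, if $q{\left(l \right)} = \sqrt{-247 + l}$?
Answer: $\frac{98013}{44689054300} - \frac{834774 i \sqrt{70}}{35} \approx 2.1932 \cdot 10^{-6} - 1.9955 \cdot 10^{5} i$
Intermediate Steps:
$O{\left(d \right)} = d^{2}$ ($O{\left(d \right)} = 0 + d^{2} = d^{2}$)
$Z{\left(H \right)} = 36 H^{2}$ ($Z{\left(H \right)} = H^{2} \cdot 36 = 36 H^{2}$)
$\frac{Z{\left(373 \right)}}{q{\left(-383 \right)}} + \frac{392052 \cdot \frac{1}{370249}}{482800} = \frac{36 \cdot 373^{2}}{\sqrt{-247 - 383}} + \frac{392052 \cdot \frac{1}{370249}}{482800} = \frac{36 \cdot 139129}{\sqrt{-630}} + 392052 \cdot \frac{1}{370249} \cdot \frac{1}{482800} = \frac{5008644}{3 i \sqrt{70}} + \frac{392052}{370249} \cdot \frac{1}{482800} = 5008644 \left(- \frac{i \sqrt{70}}{210}\right) + \frac{98013}{44689054300} = - \frac{834774 i \sqrt{70}}{35} + \frac{98013}{44689054300} = \frac{98013}{44689054300} - \frac{834774 i \sqrt{70}}{35}$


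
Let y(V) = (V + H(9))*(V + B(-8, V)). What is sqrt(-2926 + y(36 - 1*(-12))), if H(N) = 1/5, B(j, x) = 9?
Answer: I*sqrt(4465)/5 ≈ 13.364*I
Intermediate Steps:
H(N) = 1/5
y(V) = (9 + V)*(1/5 + V) (y(V) = (V + 1/5)*(V + 9) = (1/5 + V)*(9 + V) = (9 + V)*(1/5 + V))
sqrt(-2926 + y(36 - 1*(-12))) = sqrt(-2926 + (9/5 + (36 - 1*(-12))**2 + 46*(36 - 1*(-12))/5)) = sqrt(-2926 + (9/5 + (36 + 12)**2 + 46*(36 + 12)/5)) = sqrt(-2926 + (9/5 + 48**2 + (46/5)*48)) = sqrt(-2926 + (9/5 + 2304 + 2208/5)) = sqrt(-2926 + 13737/5) = sqrt(-893/5) = I*sqrt(4465)/5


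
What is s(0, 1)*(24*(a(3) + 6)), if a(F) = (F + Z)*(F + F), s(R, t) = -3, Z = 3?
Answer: -3024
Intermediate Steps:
a(F) = 2*F*(3 + F) (a(F) = (F + 3)*(F + F) = (3 + F)*(2*F) = 2*F*(3 + F))
s(0, 1)*(24*(a(3) + 6)) = -72*(2*3*(3 + 3) + 6) = -72*(2*3*6 + 6) = -72*(36 + 6) = -72*42 = -3*1008 = -3024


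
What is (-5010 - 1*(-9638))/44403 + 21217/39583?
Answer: 1125288575/1757603949 ≈ 0.64024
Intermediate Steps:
(-5010 - 1*(-9638))/44403 + 21217/39583 = (-5010 + 9638)*(1/44403) + 21217*(1/39583) = 4628*(1/44403) + 21217/39583 = 4628/44403 + 21217/39583 = 1125288575/1757603949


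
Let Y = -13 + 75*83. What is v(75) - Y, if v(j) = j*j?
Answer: -587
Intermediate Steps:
Y = 6212 (Y = -13 + 6225 = 6212)
v(j) = j²
v(75) - Y = 75² - 1*6212 = 5625 - 6212 = -587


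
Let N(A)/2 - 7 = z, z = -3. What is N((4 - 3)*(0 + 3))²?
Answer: 64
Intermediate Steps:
N(A) = 8 (N(A) = 14 + 2*(-3) = 14 - 6 = 8)
N((4 - 3)*(0 + 3))² = 8² = 64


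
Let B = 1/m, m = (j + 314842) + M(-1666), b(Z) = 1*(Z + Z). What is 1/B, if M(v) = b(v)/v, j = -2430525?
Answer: -2115681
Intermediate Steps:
b(Z) = 2*Z (b(Z) = 1*(2*Z) = 2*Z)
M(v) = 2 (M(v) = (2*v)/v = 2)
m = -2115681 (m = (-2430525 + 314842) + 2 = -2115683 + 2 = -2115681)
B = -1/2115681 (B = 1/(-2115681) = -1/2115681 ≈ -4.7266e-7)
1/B = 1/(-1/2115681) = -2115681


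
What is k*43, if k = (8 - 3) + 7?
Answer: 516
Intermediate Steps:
k = 12 (k = 5 + 7 = 12)
k*43 = 12*43 = 516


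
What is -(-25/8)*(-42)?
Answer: -525/4 ≈ -131.25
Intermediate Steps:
-(-25/8)*(-42) = -(-25*⅛)*(-42) = -(-25)*(-42)/8 = -1*525/4 = -525/4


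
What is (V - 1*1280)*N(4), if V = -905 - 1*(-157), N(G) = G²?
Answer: -32448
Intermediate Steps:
V = -748 (V = -905 + 157 = -748)
(V - 1*1280)*N(4) = (-748 - 1*1280)*4² = (-748 - 1280)*16 = -2028*16 = -32448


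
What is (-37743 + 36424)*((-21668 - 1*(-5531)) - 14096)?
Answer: 39877327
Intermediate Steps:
(-37743 + 36424)*((-21668 - 1*(-5531)) - 14096) = -1319*((-21668 + 5531) - 14096) = -1319*(-16137 - 14096) = -1319*(-30233) = 39877327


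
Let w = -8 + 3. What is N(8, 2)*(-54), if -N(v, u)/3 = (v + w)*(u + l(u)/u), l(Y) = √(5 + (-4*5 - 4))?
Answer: 972 + 243*I*√19 ≈ 972.0 + 1059.2*I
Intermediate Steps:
l(Y) = I*√19 (l(Y) = √(5 + (-20 - 4)) = √(5 - 24) = √(-19) = I*√19)
w = -5
N(v, u) = -3*(-5 + v)*(u + I*√19/u) (N(v, u) = -3*(v - 5)*(u + (I*√19)/u) = -3*(-5 + v)*(u + I*√19/u))
N(8, 2)*(-54) = (3*(2²*(5 - 1*8) + 5*I*√19 - 1*I*8*√19)/2)*(-54) = (3*(½)*(4*(5 - 8) + 5*I*√19 - 8*I*√19))*(-54) = (3*(½)*(4*(-3) + 5*I*√19 - 8*I*√19))*(-54) = (3*(½)*(-12 + 5*I*√19 - 8*I*√19))*(-54) = (3*(½)*(-12 - 3*I*√19))*(-54) = (-18 - 9*I*√19/2)*(-54) = 972 + 243*I*√19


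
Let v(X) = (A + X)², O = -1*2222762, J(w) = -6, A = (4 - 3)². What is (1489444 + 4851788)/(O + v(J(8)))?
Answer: -6341232/2222737 ≈ -2.8529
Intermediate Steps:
A = 1 (A = 1² = 1)
O = -2222762
v(X) = (1 + X)²
(1489444 + 4851788)/(O + v(J(8))) = (1489444 + 4851788)/(-2222762 + (1 - 6)²) = 6341232/(-2222762 + (-5)²) = 6341232/(-2222762 + 25) = 6341232/(-2222737) = 6341232*(-1/2222737) = -6341232/2222737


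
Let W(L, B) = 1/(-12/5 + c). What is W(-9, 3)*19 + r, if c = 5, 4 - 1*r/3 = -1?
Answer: 290/13 ≈ 22.308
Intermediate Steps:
r = 15 (r = 12 - 3*(-1) = 12 + 3 = 15)
W(L, B) = 5/13 (W(L, B) = 1/(-12/5 + 5) = 1/(13/5) = 5/13)
W(-9, 3)*19 + r = (5/13)*19 + 15 = 95/13 + 15 = 290/13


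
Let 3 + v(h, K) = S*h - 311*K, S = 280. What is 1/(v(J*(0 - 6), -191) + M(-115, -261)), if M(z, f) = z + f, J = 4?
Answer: 1/52302 ≈ 1.9120e-5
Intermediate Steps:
v(h, K) = -3 - 311*K + 280*h (v(h, K) = -3 + (280*h - 311*K) = -3 + (-311*K + 280*h) = -3 - 311*K + 280*h)
M(z, f) = f + z
1/(v(J*(0 - 6), -191) + M(-115, -261)) = 1/((-3 - 311*(-191) + 280*(4*(0 - 6))) + (-261 - 115)) = 1/((-3 + 59401 + 280*(4*(-6))) - 376) = 1/((-3 + 59401 + 280*(-24)) - 376) = 1/((-3 + 59401 - 6720) - 376) = 1/(52678 - 376) = 1/52302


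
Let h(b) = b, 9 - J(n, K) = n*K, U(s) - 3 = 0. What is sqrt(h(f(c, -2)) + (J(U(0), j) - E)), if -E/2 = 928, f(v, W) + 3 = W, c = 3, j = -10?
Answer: 3*sqrt(210) ≈ 43.474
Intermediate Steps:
U(s) = 3 (U(s) = 3 + 0 = 3)
J(n, K) = 9 - K*n (J(n, K) = 9 - n*K = 9 - K*n)
f(v, W) = -3 + W
E = -1856 (E = -2*928 = -1856)
sqrt(h(f(c, -2)) + (J(U(0), j) - E)) = sqrt((-3 - 2) + ((9 - 1*(-10)*3) - 1*(-1856))) = sqrt(-5 + ((9 + 30) + 1856)) = sqrt(-5 + (39 + 1856)) = sqrt(-5 + 1895) = sqrt(1890) = 3*sqrt(210)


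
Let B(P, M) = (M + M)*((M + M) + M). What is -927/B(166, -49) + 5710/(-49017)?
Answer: -42565673/235379634 ≈ -0.18084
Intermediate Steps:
B(P, M) = 6*M**2 (B(P, M) = (2*M)*(2*M + M) = (2*M)*(3*M) = 6*M**2)
-927/B(166, -49) + 5710/(-49017) = -927/(6*(-49)**2) + 5710/(-49017) = -927/(6*2401) + 5710*(-1/49017) = -927/14406 - 5710/49017 = -927*1/14406 - 5710/49017 = -309/4802 - 5710/49017 = -42565673/235379634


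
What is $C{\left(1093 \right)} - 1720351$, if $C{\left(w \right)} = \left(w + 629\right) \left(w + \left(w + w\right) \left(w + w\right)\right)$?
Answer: $8228904107$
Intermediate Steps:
$C{\left(w \right)} = \left(629 + w\right) \left(w + 4 w^{2}\right)$ ($C{\left(w \right)} = \left(629 + w\right) \left(w + 2 w 2 w\right) = \left(629 + w\right) \left(w + 4 w^{2}\right)$)
$C{\left(1093 \right)} - 1720351 = 1093 \left(629 + 4 \cdot 1093^{2} + 2517 \cdot 1093\right) - 1720351 = 1093 \left(629 + 4 \cdot 1194649 + 2751081\right) - 1720351 = 1093 \left(629 + 4778596 + 2751081\right) - 1720351 = 1093 \cdot 7530306 - 1720351 = 8230624458 - 1720351 = 8228904107$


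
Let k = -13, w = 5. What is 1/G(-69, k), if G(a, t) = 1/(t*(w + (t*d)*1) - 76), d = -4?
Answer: -817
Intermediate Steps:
G(a, t) = 1/(-76 + t*(5 - 4*t)) (G(a, t) = 1/(t*(5 + (t*(-4))*1) - 76) = 1/(t*(5 - 4*t*1) - 76) = 1/(t*(5 - 4*t) - 76) = 1/(-76 + t*(5 - 4*t)))
1/G(-69, k) = 1/(-1/(76 - 5*(-13) + 4*(-13)²)) = 1/(-1/(76 + 65 + 4*169)) = 1/(-1/(76 + 65 + 676)) = 1/(-1/817) = -817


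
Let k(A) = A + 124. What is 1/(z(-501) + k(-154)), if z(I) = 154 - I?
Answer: 1/625 ≈ 0.0016000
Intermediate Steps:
k(A) = 124 + A
1/(z(-501) + k(-154)) = 1/((154 - 1*(-501)) + (124 - 154)) = 1/((154 + 501) - 30) = 1/(655 - 30) = 1/625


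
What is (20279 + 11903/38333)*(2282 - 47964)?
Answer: -35511670614420/38333 ≈ -9.2640e+8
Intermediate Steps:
(20279 + 11903/38333)*(2282 - 47964) = (20279 + 11903*(1/38333))*(-45682) = (20279 + 11903/38333)*(-45682) = (777366810/38333)*(-45682) = -35511670614420/38333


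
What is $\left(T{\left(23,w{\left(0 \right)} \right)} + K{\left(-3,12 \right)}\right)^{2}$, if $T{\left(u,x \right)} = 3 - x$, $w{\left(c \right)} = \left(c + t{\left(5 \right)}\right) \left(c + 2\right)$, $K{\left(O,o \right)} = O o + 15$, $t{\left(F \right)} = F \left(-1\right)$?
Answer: $64$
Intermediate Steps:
$t{\left(F \right)} = - F$
$K{\left(O,o \right)} = 15 + O o$
$w{\left(c \right)} = \left(-5 + c\right) \left(2 + c\right)$ ($w{\left(c \right)} = \left(c - 5\right) \left(c + 2\right) = \left(c - 5\right) \left(2 + c\right) = \left(-5 + c\right) \left(2 + c\right)$)
$\left(T{\left(23,w{\left(0 \right)} \right)} + K{\left(-3,12 \right)}\right)^{2} = \left(\left(3 - \left(-10 + 0^{2} - 0\right)\right) + \left(15 - 36\right)\right)^{2} = \left(\left(3 - \left(-10 + 0 + 0\right)\right) + \left(15 - 36\right)\right)^{2} = \left(\left(3 - -10\right) - 21\right)^{2} = \left(\left(3 + 10\right) - 21\right)^{2} = \left(13 - 21\right)^{2} = \left(-8\right)^{2} = 64$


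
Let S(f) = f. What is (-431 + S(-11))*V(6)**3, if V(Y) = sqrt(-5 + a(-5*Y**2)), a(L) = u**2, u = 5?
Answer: -17680*sqrt(5) ≈ -39534.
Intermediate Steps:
a(L) = 25 (a(L) = 5**2 = 25)
V(Y) = 2*sqrt(5) (V(Y) = sqrt(-5 + 25) = sqrt(20) = 2*sqrt(5))
(-431 + S(-11))*V(6)**3 = (-431 - 11)*(2*sqrt(5))**3 = -17680*sqrt(5)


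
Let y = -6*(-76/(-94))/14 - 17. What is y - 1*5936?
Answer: -1958651/329 ≈ -5953.3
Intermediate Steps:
y = -5707/329 (y = -6*(-76*(-1/94))/14 - 17 = -228/(47*14) - 17 = -6*19/329 - 17 = -114/329 - 17 = -5707/329 ≈ -17.346)
y - 1*5936 = -5707/329 - 1*5936 = -5707/329 - 5936 = -1958651/329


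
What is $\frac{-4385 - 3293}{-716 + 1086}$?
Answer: $- \frac{3839}{185} \approx -20.751$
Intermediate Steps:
$\frac{-4385 - 3293}{-716 + 1086} = - \frac{7678}{370} = \left(-7678\right) \frac{1}{370} = - \frac{3839}{185}$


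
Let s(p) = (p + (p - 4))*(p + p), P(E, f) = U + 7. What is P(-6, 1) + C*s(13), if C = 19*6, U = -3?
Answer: 65212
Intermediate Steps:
P(E, f) = 4 (P(E, f) = -3 + 7 = 4)
C = 114
s(p) = 2*p*(-4 + 2*p) (s(p) = (p + (-4 + p))*(2*p) = (-4 + 2*p)*(2*p) = 2*p*(-4 + 2*p))
P(-6, 1) + C*s(13) = 4 + 114*(4*13*(-2 + 13)) = 4 + 114*(4*13*11) = 4 + 114*572 = 4 + 65208 = 65212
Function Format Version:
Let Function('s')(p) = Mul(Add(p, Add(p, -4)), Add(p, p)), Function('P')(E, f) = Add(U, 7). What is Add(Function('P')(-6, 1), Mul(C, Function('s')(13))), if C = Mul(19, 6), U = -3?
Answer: 65212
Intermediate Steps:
Function('P')(E, f) = 4 (Function('P')(E, f) = Add(-3, 7) = 4)
C = 114
Function('s')(p) = Mul(2, p, Add(-4, Mul(2, p))) (Function('s')(p) = Mul(Add(p, Add(-4, p)), Mul(2, p)) = Mul(Add(-4, Mul(2, p)), Mul(2, p)) = Mul(2, p, Add(-4, Mul(2, p))))
Add(Function('P')(-6, 1), Mul(C, Function('s')(13))) = Add(4, Mul(114, Mul(4, 13, Add(-2, 13)))) = Add(4, Mul(114, Mul(4, 13, 11))) = Add(4, Mul(114, 572)) = Add(4, 65208) = 65212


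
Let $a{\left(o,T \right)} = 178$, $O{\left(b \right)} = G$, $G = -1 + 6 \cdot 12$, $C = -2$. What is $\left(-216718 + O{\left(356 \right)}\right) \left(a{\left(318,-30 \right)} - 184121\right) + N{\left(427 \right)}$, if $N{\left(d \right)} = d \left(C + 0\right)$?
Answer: $39850698267$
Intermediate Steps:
$G = 71$ ($G = -1 + 72 = 71$)
$O{\left(b \right)} = 71$
$N{\left(d \right)} = - 2 d$ ($N{\left(d \right)} = d \left(-2 + 0\right) = d \left(-2\right) = - 2 d$)
$\left(-216718 + O{\left(356 \right)}\right) \left(a{\left(318,-30 \right)} - 184121\right) + N{\left(427 \right)} = \left(-216718 + 71\right) \left(178 - 184121\right) - 854 = \left(-216647\right) \left(-183943\right) - 854 = 39850699121 - 854 = 39850698267$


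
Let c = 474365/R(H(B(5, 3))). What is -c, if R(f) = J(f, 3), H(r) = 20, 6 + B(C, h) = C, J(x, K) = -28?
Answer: 474365/28 ≈ 16942.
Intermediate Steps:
B(C, h) = -6 + C
R(f) = -28
c = -474365/28 (c = 474365/(-28) = 474365*(-1/28) = -474365/28 ≈ -16942.)
-c = -1*(-474365/28) = 474365/28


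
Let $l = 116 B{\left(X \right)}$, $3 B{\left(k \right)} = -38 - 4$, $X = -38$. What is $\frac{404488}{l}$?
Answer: $- \frac{7223}{29} \approx -249.07$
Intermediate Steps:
$B{\left(k \right)} = -14$ ($B{\left(k \right)} = \frac{-38 - 4}{3} = \frac{1}{3} \left(-42\right) = -14$)
$l = -1624$ ($l = 116 \left(-14\right) = -1624$)
$\frac{404488}{l} = \frac{404488}{-1624} = 404488 \left(- \frac{1}{1624}\right) = - \frac{7223}{29}$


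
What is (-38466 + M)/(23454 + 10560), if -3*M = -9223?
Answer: -106175/102042 ≈ -1.0405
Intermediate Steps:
M = 9223/3 (M = -⅓*(-9223) = 9223/3 ≈ 3074.3)
(-38466 + M)/(23454 + 10560) = (-38466 + 9223/3)/(23454 + 10560) = -106175/3/34014 = -106175/3*1/34014 = -106175/102042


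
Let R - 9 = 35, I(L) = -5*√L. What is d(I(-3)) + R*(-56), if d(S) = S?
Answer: -2464 - 5*I*√3 ≈ -2464.0 - 8.6602*I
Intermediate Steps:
R = 44 (R = 9 + 35 = 44)
d(I(-3)) + R*(-56) = -5*I*√3 + 44*(-56) = -5*I*√3 - 2464 = -2464 - 5*I*√3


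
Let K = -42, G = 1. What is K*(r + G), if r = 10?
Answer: -462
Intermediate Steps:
K*(r + G) = -42*(10 + 1) = -42*11 = -462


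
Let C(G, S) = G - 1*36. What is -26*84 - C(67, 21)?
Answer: -2215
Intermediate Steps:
C(G, S) = -36 + G (C(G, S) = G - 36 = -36 + G)
-26*84 - C(67, 21) = -26*84 - (-36 + 67) = -2184 - 1*31 = -2184 - 31 = -2215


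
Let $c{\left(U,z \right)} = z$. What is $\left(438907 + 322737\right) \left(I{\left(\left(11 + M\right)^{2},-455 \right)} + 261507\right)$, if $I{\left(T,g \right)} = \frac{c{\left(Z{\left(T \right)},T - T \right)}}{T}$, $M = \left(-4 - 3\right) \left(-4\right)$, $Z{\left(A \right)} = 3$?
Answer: $199175237508$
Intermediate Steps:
$M = 28$ ($M = \left(-4 - 3\right) \left(-4\right) = \left(-7\right) \left(-4\right) = 28$)
$I{\left(T,g \right)} = 0$ ($I{\left(T,g \right)} = \frac{T - T}{T} = \frac{0}{T} = 0$)
$\left(438907 + 322737\right) \left(I{\left(\left(11 + M\right)^{2},-455 \right)} + 261507\right) = \left(438907 + 322737\right) \left(0 + 261507\right) = 761644 \cdot 261507 = 199175237508$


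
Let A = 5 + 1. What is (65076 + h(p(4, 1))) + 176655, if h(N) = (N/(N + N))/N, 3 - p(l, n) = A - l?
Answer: 483463/2 ≈ 2.4173e+5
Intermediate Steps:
A = 6
p(l, n) = -3 + l (p(l, n) = 3 - (6 - l) = 3 + (-6 + l) = -3 + l)
h(N) = 1/(2*N) (h(N) = (N/((2*N)))/N = (N*(1/(2*N)))/N = 1/(2*N))
(65076 + h(p(4, 1))) + 176655 = (65076 + 1/(2*(-3 + 4))) + 176655 = (65076 + (½)/1) + 176655 = (65076 + (½)*1) + 176655 = (65076 + ½) + 176655 = 130153/2 + 176655 = 483463/2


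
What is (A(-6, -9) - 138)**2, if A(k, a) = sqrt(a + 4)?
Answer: (138 - I*sqrt(5))**2 ≈ 19039.0 - 617.15*I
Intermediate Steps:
A(k, a) = sqrt(4 + a)
(A(-6, -9) - 138)**2 = (sqrt(4 - 9) - 138)**2 = (sqrt(-5) - 138)**2 = (I*sqrt(5) - 138)**2 = (-138 + I*sqrt(5))**2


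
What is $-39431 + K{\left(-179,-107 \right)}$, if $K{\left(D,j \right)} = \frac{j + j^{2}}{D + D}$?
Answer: $- \frac{7063820}{179} \approx -39463.0$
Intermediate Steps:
$K{\left(D,j \right)} = \frac{j + j^{2}}{2 D}$
$-39431 + K{\left(-179,-107 \right)} = -39431 + \frac{1}{2} \left(-107\right) \frac{1}{-179} \left(1 - 107\right) = -39431 + \frac{1}{2} \left(-107\right) \left(- \frac{1}{179}\right) \left(-106\right) = -39431 - \frac{5671}{179} = - \frac{7063820}{179}$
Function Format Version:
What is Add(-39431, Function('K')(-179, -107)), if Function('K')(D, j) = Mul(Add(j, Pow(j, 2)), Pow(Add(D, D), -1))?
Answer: Rational(-7063820, 179) ≈ -39463.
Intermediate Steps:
Function('K')(D, j) = Mul(Rational(1, 2), Pow(D, -1), Add(j, Pow(j, 2))) (Function('K')(D, j) = Mul(Add(j, Pow(j, 2)), Pow(Mul(2, D), -1)) = Mul(Add(j, Pow(j, 2)), Mul(Rational(1, 2), Pow(D, -1))) = Mul(Rational(1, 2), Pow(D, -1), Add(j, Pow(j, 2))))
Add(-39431, Function('K')(-179, -107)) = Add(-39431, Mul(Rational(1, 2), -107, Pow(-179, -1), Add(1, -107))) = Add(-39431, Mul(Rational(1, 2), -107, Rational(-1, 179), -106)) = Add(-39431, Rational(-5671, 179)) = Rational(-7063820, 179)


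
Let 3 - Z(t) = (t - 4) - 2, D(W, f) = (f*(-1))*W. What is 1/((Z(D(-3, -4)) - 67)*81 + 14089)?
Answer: 1/10363 ≈ 9.6497e-5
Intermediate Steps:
D(W, f) = -W*f (D(W, f) = (-f)*W = -W*f)
Z(t) = 9 - t (Z(t) = 3 - ((t - 4) - 2) = 3 - ((-4 + t) - 2) = 3 - (-6 + t) = 3 + (6 - t) = 9 - t)
1/((Z(D(-3, -4)) - 67)*81 + 14089) = 1/(((9 - (-1)*(-3)*(-4)) - 67)*81 + 14089) = 1/(((9 - 1*(-12)) - 67)*81 + 14089) = 1/(((9 + 12) - 67)*81 + 14089) = 1/((21 - 67)*81 + 14089) = 1/(-46*81 + 14089) = 1/(-3726 + 14089) = 1/10363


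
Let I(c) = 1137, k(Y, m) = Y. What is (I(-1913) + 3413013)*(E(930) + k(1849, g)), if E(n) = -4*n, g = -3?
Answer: -6387874650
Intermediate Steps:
(I(-1913) + 3413013)*(E(930) + k(1849, g)) = (1137 + 3413013)*(-4*930 + 1849) = 3414150*(-3720 + 1849) = 3414150*(-1871) = -6387874650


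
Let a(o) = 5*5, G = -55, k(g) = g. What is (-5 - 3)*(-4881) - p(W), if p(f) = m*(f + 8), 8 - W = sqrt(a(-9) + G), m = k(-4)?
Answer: 39112 - 4*I*sqrt(30) ≈ 39112.0 - 21.909*I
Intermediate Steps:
m = -4
a(o) = 25
W = 8 - I*sqrt(30) (W = 8 - sqrt(25 - 55) = 8 - sqrt(-30) = 8 - I*sqrt(30) ≈ 8.0 - 5.4772*I)
p(f) = -32 - 4*f (p(f) = -4*(f + 8) = -4*(8 + f) = -32 - 4*f)
(-5 - 3)*(-4881) - p(W) = (-5 - 3)*(-4881) - (-32 - 4*(8 - I*sqrt(30))) = -8*(-4881) - (-32 + (-32 + 4*I*sqrt(30))) = 39048 - (-64 + 4*I*sqrt(30)) = 39048 + (64 - 4*I*sqrt(30)) = 39112 - 4*I*sqrt(30)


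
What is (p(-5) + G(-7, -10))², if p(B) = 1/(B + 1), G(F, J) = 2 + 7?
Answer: 1225/16 ≈ 76.563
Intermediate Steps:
G(F, J) = 9
p(B) = 1/(1 + B)
(p(-5) + G(-7, -10))² = (1/(1 - 5) + 9)² = (1/(-4) + 9)² = (-¼ + 9)² = (35/4)² = 1225/16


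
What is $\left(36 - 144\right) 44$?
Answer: $-4752$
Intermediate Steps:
$\left(36 - 144\right) 44 = \left(-108\right) 44 = -4752$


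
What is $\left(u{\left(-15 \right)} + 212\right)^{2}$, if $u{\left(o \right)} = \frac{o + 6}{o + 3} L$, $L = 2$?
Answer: $\frac{182329}{4} \approx 45582.0$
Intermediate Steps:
$u{\left(o \right)} = \frac{2 \left(6 + o\right)}{3 + o}$ ($u{\left(o \right)} = \frac{o + 6}{o + 3} \cdot 2 = \frac{6 + o}{3 + o} 2 = \frac{2 \left(6 + o\right)}{3 + o}$)
$\left(u{\left(-15 \right)} + 212\right)^{2} = \left(\frac{2 \left(6 - 15\right)}{3 - 15} + 212\right)^{2} = \left(2 \frac{1}{-12} \left(-9\right) + 212\right)^{2} = \left(2 \left(- \frac{1}{12}\right) \left(-9\right) + 212\right)^{2} = \left(\frac{3}{2} + 212\right)^{2} = \left(\frac{427}{2}\right)^{2} = \frac{182329}{4}$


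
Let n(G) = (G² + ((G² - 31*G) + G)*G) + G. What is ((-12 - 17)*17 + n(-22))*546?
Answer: -13758654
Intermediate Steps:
n(G) = G + G² + G*(G² - 30*G) (n(G) = (G² + (G² - 30*G)*G) + G = (G² + G*(G² - 30*G)) + G = G + G² + G*(G² - 30*G))
((-12 - 17)*17 + n(-22))*546 = ((-12 - 17)*17 - 22*(1 + (-22)² - 29*(-22)))*546 = (-29*17 - 22*(1 + 484 + 638))*546 = (-493 - 22*1123)*546 = (-493 - 24706)*546 = -25199*546 = -13758654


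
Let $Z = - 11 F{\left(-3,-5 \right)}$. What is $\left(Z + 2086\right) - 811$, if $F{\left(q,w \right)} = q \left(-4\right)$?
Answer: $1143$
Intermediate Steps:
$F{\left(q,w \right)} = - 4 q$
$Z = -132$ ($Z = - 11 \left(\left(-4\right) \left(-3\right)\right) = \left(-11\right) 12 = -132$)
$\left(Z + 2086\right) - 811 = \left(-132 + 2086\right) - 811 = 1954 - 811 = 1143$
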